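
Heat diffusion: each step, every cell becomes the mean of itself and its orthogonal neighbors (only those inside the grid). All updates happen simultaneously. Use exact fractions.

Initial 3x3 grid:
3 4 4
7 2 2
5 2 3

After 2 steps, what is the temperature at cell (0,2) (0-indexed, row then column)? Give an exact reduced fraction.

Answer: 28/9

Derivation:
Step 1: cell (0,2) = 10/3
Step 2: cell (0,2) = 28/9
Full grid after step 2:
  73/18 293/80 28/9
  1019/240 333/100 709/240
  143/36 67/20 97/36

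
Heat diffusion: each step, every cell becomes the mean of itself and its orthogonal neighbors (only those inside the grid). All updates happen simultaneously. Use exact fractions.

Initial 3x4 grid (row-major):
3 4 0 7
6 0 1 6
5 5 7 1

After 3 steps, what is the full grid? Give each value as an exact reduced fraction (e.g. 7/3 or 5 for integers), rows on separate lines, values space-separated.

Answer: 7457/2160 4441/1440 935/288 3799/1080
5309/1440 211/60 1361/400 3553/960
9017/2160 5521/1440 1087/288 4199/1080

Derivation:
After step 1:
  13/3 7/4 3 13/3
  7/2 16/5 14/5 15/4
  16/3 17/4 7/2 14/3
After step 2:
  115/36 737/240 713/240 133/36
  491/120 31/10 13/4 311/80
  157/36 977/240 913/240 143/36
After step 3:
  7457/2160 4441/1440 935/288 3799/1080
  5309/1440 211/60 1361/400 3553/960
  9017/2160 5521/1440 1087/288 4199/1080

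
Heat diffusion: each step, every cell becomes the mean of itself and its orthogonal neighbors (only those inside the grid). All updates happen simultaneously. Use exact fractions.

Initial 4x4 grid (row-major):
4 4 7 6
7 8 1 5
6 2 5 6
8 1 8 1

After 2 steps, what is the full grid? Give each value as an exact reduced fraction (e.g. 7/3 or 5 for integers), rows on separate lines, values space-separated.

After step 1:
  5 23/4 9/2 6
  25/4 22/5 26/5 9/2
  23/4 22/5 22/5 17/4
  5 19/4 15/4 5
After step 2:
  17/3 393/80 429/80 5
  107/20 26/5 23/5 399/80
  107/20 237/50 22/5 363/80
  31/6 179/40 179/40 13/3

Answer: 17/3 393/80 429/80 5
107/20 26/5 23/5 399/80
107/20 237/50 22/5 363/80
31/6 179/40 179/40 13/3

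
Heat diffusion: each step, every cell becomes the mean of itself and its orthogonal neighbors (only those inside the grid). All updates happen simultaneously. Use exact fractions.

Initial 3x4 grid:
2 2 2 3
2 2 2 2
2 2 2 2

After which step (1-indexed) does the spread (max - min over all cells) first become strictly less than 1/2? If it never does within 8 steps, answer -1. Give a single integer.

Answer: 1

Derivation:
Step 1: max=7/3, min=2, spread=1/3
  -> spread < 1/2 first at step 1
Step 2: max=41/18, min=2, spread=5/18
Step 3: max=473/216, min=2, spread=41/216
Step 4: max=56057/25920, min=2, spread=4217/25920
Step 5: max=3319549/1555200, min=14479/7200, spread=38417/311040
Step 6: max=197824211/93312000, min=290597/144000, spread=1903471/18662400
Step 7: max=11798429089/5598720000, min=8755759/4320000, spread=18038617/223948800
Step 8: max=705114582851/335923200000, min=790526759/388800000, spread=883978523/13436928000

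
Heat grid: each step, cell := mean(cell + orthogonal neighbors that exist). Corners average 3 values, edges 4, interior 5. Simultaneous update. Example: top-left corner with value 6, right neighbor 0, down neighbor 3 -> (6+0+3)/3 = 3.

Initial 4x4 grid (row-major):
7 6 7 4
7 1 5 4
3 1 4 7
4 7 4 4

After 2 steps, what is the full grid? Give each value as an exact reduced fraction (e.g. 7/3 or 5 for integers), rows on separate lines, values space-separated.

After step 1:
  20/3 21/4 11/2 5
  9/2 4 21/5 5
  15/4 16/5 21/5 19/4
  14/3 4 19/4 5
After step 2:
  197/36 257/48 399/80 31/6
  227/48 423/100 229/50 379/80
  967/240 383/100 211/50 379/80
  149/36 997/240 359/80 29/6

Answer: 197/36 257/48 399/80 31/6
227/48 423/100 229/50 379/80
967/240 383/100 211/50 379/80
149/36 997/240 359/80 29/6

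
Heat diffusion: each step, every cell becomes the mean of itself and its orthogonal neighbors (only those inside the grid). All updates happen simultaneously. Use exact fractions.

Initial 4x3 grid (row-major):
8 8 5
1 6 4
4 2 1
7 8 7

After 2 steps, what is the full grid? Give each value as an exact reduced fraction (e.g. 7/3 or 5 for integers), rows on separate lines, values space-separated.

Answer: 103/18 1337/240 197/36
1087/240 239/50 521/120
1127/240 107/25 511/120
95/18 82/15 89/18

Derivation:
After step 1:
  17/3 27/4 17/3
  19/4 21/5 4
  7/2 21/5 7/2
  19/3 6 16/3
After step 2:
  103/18 1337/240 197/36
  1087/240 239/50 521/120
  1127/240 107/25 511/120
  95/18 82/15 89/18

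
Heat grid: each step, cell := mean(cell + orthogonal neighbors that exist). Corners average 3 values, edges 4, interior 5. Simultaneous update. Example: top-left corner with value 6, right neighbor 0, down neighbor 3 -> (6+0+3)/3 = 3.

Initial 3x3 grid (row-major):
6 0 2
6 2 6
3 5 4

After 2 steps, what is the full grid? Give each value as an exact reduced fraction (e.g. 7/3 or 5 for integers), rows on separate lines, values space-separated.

After step 1:
  4 5/2 8/3
  17/4 19/5 7/2
  14/3 7/2 5
After step 2:
  43/12 389/120 26/9
  1003/240 351/100 449/120
  149/36 509/120 4

Answer: 43/12 389/120 26/9
1003/240 351/100 449/120
149/36 509/120 4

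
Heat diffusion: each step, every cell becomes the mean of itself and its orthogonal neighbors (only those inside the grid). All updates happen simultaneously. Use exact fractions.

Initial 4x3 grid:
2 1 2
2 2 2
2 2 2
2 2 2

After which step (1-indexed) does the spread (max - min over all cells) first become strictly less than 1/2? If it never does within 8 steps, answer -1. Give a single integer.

Answer: 1

Derivation:
Step 1: max=2, min=5/3, spread=1/3
  -> spread < 1/2 first at step 1
Step 2: max=2, min=413/240, spread=67/240
Step 3: max=2, min=3883/2160, spread=437/2160
Step 4: max=1991/1000, min=1570469/864000, spread=29951/172800
Step 5: max=6671/3375, min=14336179/7776000, spread=206761/1555200
Step 6: max=10634329/5400000, min=5764604429/3110400000, spread=14430763/124416000
Step 7: max=846347273/432000000, min=348140258311/186624000000, spread=139854109/1492992000
Step 8: max=75908771023/38880000000, min=20972408109749/11197440000000, spread=7114543559/89579520000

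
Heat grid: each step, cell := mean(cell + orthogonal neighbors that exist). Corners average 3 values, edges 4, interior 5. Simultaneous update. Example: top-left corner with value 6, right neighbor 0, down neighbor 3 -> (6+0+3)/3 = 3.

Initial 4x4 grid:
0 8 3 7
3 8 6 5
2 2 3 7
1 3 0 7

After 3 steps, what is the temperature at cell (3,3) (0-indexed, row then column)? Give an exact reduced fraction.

Step 1: cell (3,3) = 14/3
Step 2: cell (3,3) = 161/36
Step 3: cell (3,3) = 4583/1080
Full grid after step 3:
  559/135 1327/288 2537/480 131/24
  5249/1440 6421/1500 4893/1000 2573/480
  2269/800 1711/500 12551/3000 34387/7200
  107/45 2179/800 26107/7200 4583/1080

Answer: 4583/1080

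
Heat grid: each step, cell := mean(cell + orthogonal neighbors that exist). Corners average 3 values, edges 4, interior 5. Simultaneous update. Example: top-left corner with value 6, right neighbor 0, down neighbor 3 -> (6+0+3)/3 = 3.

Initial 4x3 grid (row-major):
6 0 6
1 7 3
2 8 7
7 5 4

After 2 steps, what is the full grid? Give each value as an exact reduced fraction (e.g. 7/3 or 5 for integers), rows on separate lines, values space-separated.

Answer: 133/36 833/240 9/2
439/120 241/50 361/80
569/120 128/25 1343/240
91/18 109/20 101/18

Derivation:
After step 1:
  7/3 19/4 3
  4 19/5 23/4
  9/2 29/5 11/2
  14/3 6 16/3
After step 2:
  133/36 833/240 9/2
  439/120 241/50 361/80
  569/120 128/25 1343/240
  91/18 109/20 101/18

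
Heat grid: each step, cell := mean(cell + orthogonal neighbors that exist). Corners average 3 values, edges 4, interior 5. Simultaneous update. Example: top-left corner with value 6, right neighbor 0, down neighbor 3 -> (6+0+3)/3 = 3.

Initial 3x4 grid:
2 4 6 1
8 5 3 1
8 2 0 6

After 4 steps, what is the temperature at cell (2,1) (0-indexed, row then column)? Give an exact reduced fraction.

Answer: 18571/4500

Derivation:
Step 1: cell (2,1) = 15/4
Step 2: cell (2,1) = 169/40
Step 3: cell (2,1) = 829/200
Step 4: cell (2,1) = 18571/4500
Full grid after step 4:
  596483/129600 897283/216000 752143/216000 403703/129600
  4046137/864000 1491653/360000 137117/40000 860159/288000
  66637/14400 18571/4500 181817/54000 384853/129600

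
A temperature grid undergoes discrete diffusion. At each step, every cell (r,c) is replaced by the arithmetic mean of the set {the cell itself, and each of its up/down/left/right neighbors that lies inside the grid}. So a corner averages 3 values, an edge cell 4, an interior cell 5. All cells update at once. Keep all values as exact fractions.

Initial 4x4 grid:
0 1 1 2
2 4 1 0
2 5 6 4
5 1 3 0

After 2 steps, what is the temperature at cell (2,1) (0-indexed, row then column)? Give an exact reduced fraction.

Answer: 17/5

Derivation:
Step 1: cell (2,1) = 18/5
Step 2: cell (2,1) = 17/5
Full grid after step 2:
  3/2 127/80 123/80 4/3
  91/40 121/50 59/25 153/80
  353/120 17/5 74/25 623/240
  29/9 46/15 91/30 22/9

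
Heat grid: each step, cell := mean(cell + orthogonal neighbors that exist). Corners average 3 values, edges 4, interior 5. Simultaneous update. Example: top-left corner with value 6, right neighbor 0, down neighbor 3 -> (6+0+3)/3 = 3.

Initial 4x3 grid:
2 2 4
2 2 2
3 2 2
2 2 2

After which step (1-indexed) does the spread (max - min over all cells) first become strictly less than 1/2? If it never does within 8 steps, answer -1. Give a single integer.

Step 1: max=8/3, min=2, spread=2/3
Step 2: max=23/9, min=2, spread=5/9
Step 3: max=257/108, min=757/360, spread=299/1080
  -> spread < 1/2 first at step 3
Step 4: max=152377/64800, min=22847/10800, spread=3059/12960
Step 5: max=8954333/3888000, min=6951859/3240000, spread=3060511/19440000
Step 6: max=533715727/233280000, min=10498349/4860000, spread=1191799/9331200
Step 7: max=31766996693/13996800000, min=25300533079/11664000000, spread=7031784991/69984000000
Step 8: max=1898263154287/839808000000, min=1524736782011/699840000000, spread=342895079369/4199040000000

Answer: 3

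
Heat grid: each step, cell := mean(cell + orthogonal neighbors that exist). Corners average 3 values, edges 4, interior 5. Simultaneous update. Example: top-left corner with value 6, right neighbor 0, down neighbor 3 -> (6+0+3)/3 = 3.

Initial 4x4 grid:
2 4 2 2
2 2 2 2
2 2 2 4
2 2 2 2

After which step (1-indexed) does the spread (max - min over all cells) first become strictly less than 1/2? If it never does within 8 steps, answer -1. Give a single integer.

Answer: 3

Derivation:
Step 1: max=8/3, min=2, spread=2/3
Step 2: max=151/60, min=2, spread=31/60
Step 3: max=1291/540, min=2, spread=211/540
  -> spread < 1/2 first at step 3
Step 4: max=25343/10800, min=466/225, spread=119/432
Step 5: max=139517/60000, min=7066/3375, spread=125093/540000
Step 6: max=5642449/2430000, min=95971/45000, spread=92003/486000
Step 7: max=33690857/14580000, min=653603/303750, spread=2317913/14580000
Step 8: max=5044578757/2187000000, min=791959357/364500000, spread=58564523/437400000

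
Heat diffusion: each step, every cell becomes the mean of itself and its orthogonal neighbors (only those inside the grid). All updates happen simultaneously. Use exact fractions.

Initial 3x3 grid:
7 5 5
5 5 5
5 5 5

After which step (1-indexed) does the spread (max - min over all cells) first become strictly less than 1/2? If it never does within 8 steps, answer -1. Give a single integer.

Step 1: max=17/3, min=5, spread=2/3
Step 2: max=50/9, min=5, spread=5/9
Step 3: max=581/108, min=5, spread=41/108
  -> spread < 1/2 first at step 3
Step 4: max=34531/6480, min=911/180, spread=347/1296
Step 5: max=2050937/388800, min=9157/1800, spread=2921/15552
Step 6: max=122468539/23328000, min=1105483/216000, spread=24611/186624
Step 7: max=7317122033/1399680000, min=24956741/4860000, spread=207329/2239488
Step 8: max=437933952451/83980800000, min=1334801599/259200000, spread=1746635/26873856

Answer: 3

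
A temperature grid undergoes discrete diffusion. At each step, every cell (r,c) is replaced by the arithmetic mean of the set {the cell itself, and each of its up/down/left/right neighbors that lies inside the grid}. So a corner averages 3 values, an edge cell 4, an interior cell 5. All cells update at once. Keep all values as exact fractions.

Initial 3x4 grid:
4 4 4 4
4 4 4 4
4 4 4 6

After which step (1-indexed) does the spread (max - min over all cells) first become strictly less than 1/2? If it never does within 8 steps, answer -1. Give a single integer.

Answer: 3

Derivation:
Step 1: max=14/3, min=4, spread=2/3
Step 2: max=41/9, min=4, spread=5/9
Step 3: max=473/108, min=4, spread=41/108
  -> spread < 1/2 first at step 3
Step 4: max=56057/12960, min=4, spread=4217/12960
Step 5: max=3319549/777600, min=14479/3600, spread=38417/155520
Step 6: max=197824211/46656000, min=290597/72000, spread=1903471/9331200
Step 7: max=11798429089/2799360000, min=8755759/2160000, spread=18038617/111974400
Step 8: max=705114582851/167961600000, min=790526759/194400000, spread=883978523/6718464000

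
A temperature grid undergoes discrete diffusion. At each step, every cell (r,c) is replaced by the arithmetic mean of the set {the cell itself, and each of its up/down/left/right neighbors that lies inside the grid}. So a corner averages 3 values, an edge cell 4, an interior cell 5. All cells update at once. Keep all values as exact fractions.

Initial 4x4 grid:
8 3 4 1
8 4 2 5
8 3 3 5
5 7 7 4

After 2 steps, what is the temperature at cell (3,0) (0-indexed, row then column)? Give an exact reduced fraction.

Step 1: cell (3,0) = 20/3
Step 2: cell (3,0) = 109/18
Full grid after step 2:
  217/36 211/48 851/240 109/36
  35/6 487/100 347/100 433/120
  37/6 49/10 221/50 101/24
  109/18 269/48 241/48 89/18

Answer: 109/18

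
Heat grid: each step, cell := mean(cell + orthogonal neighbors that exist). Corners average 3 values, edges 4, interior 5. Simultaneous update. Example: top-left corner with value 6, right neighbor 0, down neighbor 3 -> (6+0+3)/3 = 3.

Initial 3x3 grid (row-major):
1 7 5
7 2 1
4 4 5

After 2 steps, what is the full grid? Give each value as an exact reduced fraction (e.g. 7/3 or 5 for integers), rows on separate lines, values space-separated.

After step 1:
  5 15/4 13/3
  7/2 21/5 13/4
  5 15/4 10/3
After step 2:
  49/12 1037/240 34/9
  177/40 369/100 907/240
  49/12 977/240 31/9

Answer: 49/12 1037/240 34/9
177/40 369/100 907/240
49/12 977/240 31/9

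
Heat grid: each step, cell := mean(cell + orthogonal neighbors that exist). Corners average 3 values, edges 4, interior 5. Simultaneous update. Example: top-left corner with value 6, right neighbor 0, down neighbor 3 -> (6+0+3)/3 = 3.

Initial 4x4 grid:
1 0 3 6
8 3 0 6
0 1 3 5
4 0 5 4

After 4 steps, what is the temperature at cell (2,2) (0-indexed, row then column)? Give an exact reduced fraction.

Answer: 557737/180000

Derivation:
Step 1: cell (2,2) = 14/5
Step 2: cell (2,2) = 147/50
Step 3: cell (2,2) = 751/240
Step 4: cell (2,2) = 557737/180000
Full grid after step 4:
  55361/21600 97231/36000 111067/36000 75299/21600
  183997/72000 157807/60000 62343/20000 85873/24000
  520391/216000 473783/180000 557737/180000 156341/43200
  156641/64800 138149/54000 33803/10800 230407/64800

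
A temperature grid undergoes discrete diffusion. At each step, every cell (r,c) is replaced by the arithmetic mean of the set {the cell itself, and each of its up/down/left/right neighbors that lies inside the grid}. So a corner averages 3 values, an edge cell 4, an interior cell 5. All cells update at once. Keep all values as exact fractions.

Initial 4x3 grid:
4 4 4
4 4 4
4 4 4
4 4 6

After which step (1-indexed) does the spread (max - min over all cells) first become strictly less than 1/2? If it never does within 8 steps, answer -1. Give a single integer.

Answer: 3

Derivation:
Step 1: max=14/3, min=4, spread=2/3
Step 2: max=41/9, min=4, spread=5/9
Step 3: max=473/108, min=4, spread=41/108
  -> spread < 1/2 first at step 3
Step 4: max=56057/12960, min=4, spread=4217/12960
Step 5: max=3319549/777600, min=14479/3600, spread=38417/155520
Step 6: max=197824211/46656000, min=290597/72000, spread=1903471/9331200
Step 7: max=11798429089/2799360000, min=8755759/2160000, spread=18038617/111974400
Step 8: max=705114582851/167961600000, min=790526759/194400000, spread=883978523/6718464000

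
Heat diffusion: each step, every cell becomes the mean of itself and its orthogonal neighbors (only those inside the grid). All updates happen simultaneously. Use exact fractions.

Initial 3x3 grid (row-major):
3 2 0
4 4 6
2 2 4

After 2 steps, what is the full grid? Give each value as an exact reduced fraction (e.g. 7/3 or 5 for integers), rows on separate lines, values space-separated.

Answer: 17/6 691/240 101/36
751/240 78/25 413/120
107/36 199/60 7/2

Derivation:
After step 1:
  3 9/4 8/3
  13/4 18/5 7/2
  8/3 3 4
After step 2:
  17/6 691/240 101/36
  751/240 78/25 413/120
  107/36 199/60 7/2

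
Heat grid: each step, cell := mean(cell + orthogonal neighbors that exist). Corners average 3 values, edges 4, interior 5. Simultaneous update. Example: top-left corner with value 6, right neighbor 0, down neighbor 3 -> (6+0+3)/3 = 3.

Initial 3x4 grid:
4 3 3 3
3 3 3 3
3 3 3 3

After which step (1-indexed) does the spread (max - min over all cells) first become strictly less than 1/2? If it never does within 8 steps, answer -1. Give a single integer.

Step 1: max=10/3, min=3, spread=1/3
  -> spread < 1/2 first at step 1
Step 2: max=59/18, min=3, spread=5/18
Step 3: max=689/216, min=3, spread=41/216
Step 4: max=81977/25920, min=3, spread=4217/25920
Step 5: max=4874749/1555200, min=21679/7200, spread=38417/311040
Step 6: max=291136211/93312000, min=434597/144000, spread=1903471/18662400
Step 7: max=17397149089/5598720000, min=13075759/4320000, spread=18038617/223948800
Step 8: max=1041037782851/335923200000, min=1179326759/388800000, spread=883978523/13436928000

Answer: 1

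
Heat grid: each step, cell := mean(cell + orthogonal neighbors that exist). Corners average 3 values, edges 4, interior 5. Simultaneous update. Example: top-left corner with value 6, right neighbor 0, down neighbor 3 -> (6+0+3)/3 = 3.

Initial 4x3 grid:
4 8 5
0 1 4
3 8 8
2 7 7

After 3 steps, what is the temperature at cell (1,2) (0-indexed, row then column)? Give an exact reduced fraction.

Answer: 36511/7200

Derivation:
Step 1: cell (1,2) = 9/2
Step 2: cell (1,2) = 1267/240
Step 3: cell (1,2) = 36511/7200
Full grid after step 3:
  2749/720 30781/7200 10627/2160
  2929/800 3371/750 36511/7200
  9937/2400 14749/3000 41561/7200
  367/80 19723/3600 13229/2160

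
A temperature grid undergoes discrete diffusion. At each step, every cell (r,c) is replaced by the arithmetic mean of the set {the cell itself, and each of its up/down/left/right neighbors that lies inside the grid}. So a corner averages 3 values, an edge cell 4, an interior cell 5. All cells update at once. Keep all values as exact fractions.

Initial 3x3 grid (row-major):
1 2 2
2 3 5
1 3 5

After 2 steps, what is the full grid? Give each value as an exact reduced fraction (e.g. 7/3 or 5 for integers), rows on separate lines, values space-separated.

Answer: 65/36 29/12 35/12
101/48 27/10 169/48
9/4 37/12 133/36

Derivation:
After step 1:
  5/3 2 3
  7/4 3 15/4
  2 3 13/3
After step 2:
  65/36 29/12 35/12
  101/48 27/10 169/48
  9/4 37/12 133/36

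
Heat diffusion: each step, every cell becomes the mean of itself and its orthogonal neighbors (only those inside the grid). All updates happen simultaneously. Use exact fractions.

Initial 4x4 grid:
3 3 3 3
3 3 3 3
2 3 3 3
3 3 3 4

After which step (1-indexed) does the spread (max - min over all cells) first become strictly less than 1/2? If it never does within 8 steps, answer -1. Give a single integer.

Step 1: max=10/3, min=8/3, spread=2/3
Step 2: max=59/18, min=329/120, spread=193/360
Step 3: max=689/216, min=6103/2160, spread=787/2160
  -> spread < 1/2 first at step 3
Step 4: max=101839/32400, min=308597/108000, spread=92599/324000
Step 5: max=3021013/972000, min=9358253/3240000, spread=2135371/9720000
Step 6: max=89869993/29160000, min=17651429/6075000, spread=25715669/145800000
Step 7: max=535882859/174960000, min=8518106849/2916000000, spread=1239822403/8748000000
Step 8: max=79986121489/26244000000, min=128255776411/43740000000, spread=3790819553/32805000000

Answer: 3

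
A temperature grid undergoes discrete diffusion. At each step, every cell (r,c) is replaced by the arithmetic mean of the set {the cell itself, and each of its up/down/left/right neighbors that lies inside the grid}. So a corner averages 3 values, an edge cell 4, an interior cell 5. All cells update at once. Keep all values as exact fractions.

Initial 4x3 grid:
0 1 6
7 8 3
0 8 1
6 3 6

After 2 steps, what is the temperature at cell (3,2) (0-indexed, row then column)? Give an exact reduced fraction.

Step 1: cell (3,2) = 10/3
Step 2: cell (3,2) = 163/36
Full grid after step 2:
  61/18 303/80 139/36
  64/15 107/25 133/30
  4 249/50 49/12
  14/3 193/48 163/36

Answer: 163/36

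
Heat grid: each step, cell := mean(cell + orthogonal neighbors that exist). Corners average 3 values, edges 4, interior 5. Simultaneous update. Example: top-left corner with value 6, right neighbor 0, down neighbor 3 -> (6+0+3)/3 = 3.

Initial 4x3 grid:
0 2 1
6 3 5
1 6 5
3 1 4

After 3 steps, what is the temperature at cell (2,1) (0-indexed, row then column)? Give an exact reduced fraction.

Answer: 3313/1000

Derivation:
Step 1: cell (2,1) = 16/5
Step 2: cell (2,1) = 201/50
Step 3: cell (2,1) = 3313/1000
Full grid after step 3:
  379/135 19091/7200 833/270
  1291/450 10279/3000 11903/3600
  5989/1800 3313/1000 14053/3600
  397/135 2789/800 1913/540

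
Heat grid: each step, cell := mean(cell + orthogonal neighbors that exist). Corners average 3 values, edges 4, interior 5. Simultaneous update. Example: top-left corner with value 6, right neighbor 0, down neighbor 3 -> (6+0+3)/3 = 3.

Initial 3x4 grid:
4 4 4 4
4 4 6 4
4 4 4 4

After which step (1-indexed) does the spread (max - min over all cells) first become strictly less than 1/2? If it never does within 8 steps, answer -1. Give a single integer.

Answer: 2

Derivation:
Step 1: max=9/2, min=4, spread=1/2
Step 2: max=223/50, min=4, spread=23/50
  -> spread < 1/2 first at step 2
Step 3: max=10411/2400, min=813/200, spread=131/480
Step 4: max=92951/21600, min=14791/3600, spread=841/4320
Step 5: max=37102051/8640000, min=2973373/720000, spread=56863/345600
Step 6: max=332574341/77760000, min=26909543/6480000, spread=386393/3110400
Step 7: max=132809723131/31104000000, min=10788358813/2592000000, spread=26795339/248832000
Step 8: max=7948775714129/1866240000000, min=649166149667/155520000000, spread=254051069/2985984000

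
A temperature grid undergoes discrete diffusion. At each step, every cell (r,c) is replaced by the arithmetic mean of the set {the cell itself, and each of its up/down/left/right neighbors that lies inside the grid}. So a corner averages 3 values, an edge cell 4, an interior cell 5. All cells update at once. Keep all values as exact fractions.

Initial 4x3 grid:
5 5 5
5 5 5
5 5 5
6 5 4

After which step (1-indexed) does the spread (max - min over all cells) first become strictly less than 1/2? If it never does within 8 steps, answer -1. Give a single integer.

Answer: 2

Derivation:
Step 1: max=16/3, min=14/3, spread=2/3
Step 2: max=187/36, min=173/36, spread=7/18
  -> spread < 1/2 first at step 2
Step 3: max=2209/432, min=2111/432, spread=49/216
Step 4: max=13145/2592, min=12775/2592, spread=185/1296
Step 5: max=78475/15552, min=77045/15552, spread=715/7776
Step 6: max=156491/31104, min=154549/31104, spread=971/15552
Step 7: max=234295/46656, min=232265/46656, spread=1015/23328
Step 8: max=11231665/2239488, min=11163215/2239488, spread=34225/1119744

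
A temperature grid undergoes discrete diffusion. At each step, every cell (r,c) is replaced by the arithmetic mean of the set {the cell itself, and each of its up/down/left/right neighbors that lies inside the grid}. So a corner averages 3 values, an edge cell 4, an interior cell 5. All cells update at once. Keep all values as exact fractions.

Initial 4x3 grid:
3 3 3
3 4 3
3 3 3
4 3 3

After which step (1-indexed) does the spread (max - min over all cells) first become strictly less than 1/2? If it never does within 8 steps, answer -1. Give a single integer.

Answer: 1

Derivation:
Step 1: max=10/3, min=3, spread=1/3
  -> spread < 1/2 first at step 1
Step 2: max=59/18, min=37/12, spread=7/36
Step 3: max=7007/2160, min=7493/2400, spread=2633/21600
Step 4: max=347479/108000, min=226261/72000, spread=647/8640
Step 5: max=24942617/7776000, min=8162539/2592000, spread=455/7776
Step 6: max=1491304603/466560000, min=490899101/155520000, spread=186073/4665600
Step 7: max=89341637177/27993600000, min=29475018559/9331200000, spread=1833163/55987200
Step 8: max=5352223033243/1679616000000, min=1770606609581/559872000000, spread=80806409/3359232000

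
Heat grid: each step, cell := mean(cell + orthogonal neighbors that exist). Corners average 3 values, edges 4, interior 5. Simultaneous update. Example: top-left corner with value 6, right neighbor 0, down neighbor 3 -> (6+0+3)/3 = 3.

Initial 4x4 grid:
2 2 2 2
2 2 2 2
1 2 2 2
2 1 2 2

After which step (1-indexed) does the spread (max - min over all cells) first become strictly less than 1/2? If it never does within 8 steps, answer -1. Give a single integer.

Answer: 2

Derivation:
Step 1: max=2, min=4/3, spread=2/3
Step 2: max=2, min=193/120, spread=47/120
  -> spread < 1/2 first at step 2
Step 3: max=2, min=869/540, spread=211/540
Step 4: max=2, min=27359/16200, spread=5041/16200
Step 5: max=8921/4500, min=833357/486000, spread=130111/486000
Step 6: max=532841/270000, min=25517633/14580000, spread=3255781/14580000
Step 7: max=528893/270000, min=774446309/437400000, spread=82360351/437400000
Step 8: max=94693559/48600000, min=23492683109/13122000000, spread=2074577821/13122000000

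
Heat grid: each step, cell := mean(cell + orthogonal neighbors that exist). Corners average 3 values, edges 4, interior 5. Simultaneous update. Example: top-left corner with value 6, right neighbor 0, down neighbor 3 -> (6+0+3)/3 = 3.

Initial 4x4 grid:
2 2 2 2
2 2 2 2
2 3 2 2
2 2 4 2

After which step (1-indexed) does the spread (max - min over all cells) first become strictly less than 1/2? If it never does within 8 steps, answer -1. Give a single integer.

Step 1: max=11/4, min=2, spread=3/4
Step 2: max=631/240, min=2, spread=151/240
Step 3: max=5281/2160, min=2, spread=961/2160
  -> spread < 1/2 first at step 3
Step 4: max=520531/216000, min=1637/800, spread=78541/216000
Step 5: max=4578121/1944000, min=22387/10800, spread=548461/1944000
Step 6: max=452950741/194400000, min=282599/135000, spread=46008181/194400000
Step 7: max=4031818681/1749600000, min=683581553/324000000, spread=851195737/4374000000
Step 8: max=400284946561/174960000000, min=1291548059/607500000, spread=28319105569/174960000000

Answer: 3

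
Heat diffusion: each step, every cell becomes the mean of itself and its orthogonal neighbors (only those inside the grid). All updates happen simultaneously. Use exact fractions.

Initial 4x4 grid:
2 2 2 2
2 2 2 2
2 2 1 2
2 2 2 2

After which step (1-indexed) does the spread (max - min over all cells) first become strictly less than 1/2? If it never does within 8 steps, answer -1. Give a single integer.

Step 1: max=2, min=7/4, spread=1/4
  -> spread < 1/2 first at step 1
Step 2: max=2, min=89/50, spread=11/50
Step 3: max=2, min=4433/2400, spread=367/2400
Step 4: max=1187/600, min=20029/10800, spread=1337/10800
Step 5: max=35531/18000, min=606331/324000, spread=33227/324000
Step 6: max=211951/108000, min=18225673/9720000, spread=849917/9720000
Step 7: max=3171467/1620000, min=549485653/291600000, spread=21378407/291600000
Step 8: max=948311657/486000000, min=16529537629/8748000000, spread=540072197/8748000000

Answer: 1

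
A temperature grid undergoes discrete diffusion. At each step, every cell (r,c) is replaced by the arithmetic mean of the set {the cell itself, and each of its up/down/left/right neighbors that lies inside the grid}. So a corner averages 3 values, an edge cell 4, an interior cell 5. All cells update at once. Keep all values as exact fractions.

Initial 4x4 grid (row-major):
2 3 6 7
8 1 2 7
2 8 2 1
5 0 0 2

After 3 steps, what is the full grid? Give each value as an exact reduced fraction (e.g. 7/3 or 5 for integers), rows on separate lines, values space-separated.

After step 1:
  13/3 3 9/2 20/3
  13/4 22/5 18/5 17/4
  23/4 13/5 13/5 3
  7/3 13/4 1 1
After step 2:
  127/36 487/120 533/120 185/36
  133/30 337/100 387/100 1051/240
  209/60 93/25 64/25 217/80
  34/9 551/240 157/80 5/3
After step 3:
  4327/1080 6929/1800 7879/1800 10051/2160
  13333/3600 11671/3000 4469/1200 28981/7200
  13873/3600 3703/1200 593/200 6791/2400
  6881/2160 21161/7200 1697/800 761/360

Answer: 4327/1080 6929/1800 7879/1800 10051/2160
13333/3600 11671/3000 4469/1200 28981/7200
13873/3600 3703/1200 593/200 6791/2400
6881/2160 21161/7200 1697/800 761/360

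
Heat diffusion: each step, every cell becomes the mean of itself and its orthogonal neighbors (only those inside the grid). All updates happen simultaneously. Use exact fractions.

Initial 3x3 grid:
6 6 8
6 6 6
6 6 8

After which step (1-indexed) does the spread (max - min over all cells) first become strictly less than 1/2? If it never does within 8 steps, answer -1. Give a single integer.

Step 1: max=7, min=6, spread=1
Step 2: max=121/18, min=6, spread=13/18
Step 3: max=4757/720, min=443/72, spread=109/240
  -> spread < 1/2 first at step 3
Step 4: max=84389/12960, min=11161/1800, spread=20149/64800
Step 5: max=16781933/2592000, min=1623691/259200, spread=545023/2592000
Step 6: max=1000503751/155520000, min=20371237/3240000, spread=36295/248832
Step 7: max=59872370597/9331200000, min=4909735831/777600000, spread=305773/2985984
Step 8: max=3582546670159/559872000000, min=49198575497/7776000000, spread=2575951/35831808

Answer: 3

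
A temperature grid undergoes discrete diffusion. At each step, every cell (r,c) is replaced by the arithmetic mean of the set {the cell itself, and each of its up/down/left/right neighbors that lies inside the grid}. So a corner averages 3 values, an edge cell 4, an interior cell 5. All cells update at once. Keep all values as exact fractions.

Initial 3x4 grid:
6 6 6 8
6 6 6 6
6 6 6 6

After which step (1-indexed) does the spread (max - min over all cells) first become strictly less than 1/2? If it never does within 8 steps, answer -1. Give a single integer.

Answer: 3

Derivation:
Step 1: max=20/3, min=6, spread=2/3
Step 2: max=59/9, min=6, spread=5/9
Step 3: max=689/108, min=6, spread=41/108
  -> spread < 1/2 first at step 3
Step 4: max=81977/12960, min=6, spread=4217/12960
Step 5: max=4874749/777600, min=21679/3600, spread=38417/155520
Step 6: max=291136211/46656000, min=434597/72000, spread=1903471/9331200
Step 7: max=17397149089/2799360000, min=13075759/2160000, spread=18038617/111974400
Step 8: max=1041037782851/167961600000, min=1179326759/194400000, spread=883978523/6718464000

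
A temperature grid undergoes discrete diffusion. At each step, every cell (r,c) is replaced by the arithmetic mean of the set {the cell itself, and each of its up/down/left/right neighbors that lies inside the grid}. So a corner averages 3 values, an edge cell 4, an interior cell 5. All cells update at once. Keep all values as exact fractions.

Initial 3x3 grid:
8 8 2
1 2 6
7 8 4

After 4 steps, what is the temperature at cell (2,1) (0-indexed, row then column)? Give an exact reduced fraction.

Step 1: cell (2,1) = 21/4
Step 2: cell (2,1) = 259/48
Step 3: cell (2,1) = 14393/2880
Step 4: cell (2,1) = 878971/172800
Full grid after step 4:
  64799/12960 24061/4800 63139/12960
  146641/28800 355877/72000 429623/86400
  130853/25920 878971/172800 4759/960

Answer: 878971/172800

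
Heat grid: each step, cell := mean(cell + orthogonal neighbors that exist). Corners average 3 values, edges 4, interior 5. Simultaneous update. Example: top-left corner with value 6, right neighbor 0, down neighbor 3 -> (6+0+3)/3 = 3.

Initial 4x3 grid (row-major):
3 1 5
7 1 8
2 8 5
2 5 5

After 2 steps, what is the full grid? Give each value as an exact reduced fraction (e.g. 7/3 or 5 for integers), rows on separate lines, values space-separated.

Answer: 113/36 95/24 143/36
25/6 197/50 251/48
19/5 509/100 409/80
17/4 43/10 11/2

Derivation:
After step 1:
  11/3 5/2 14/3
  13/4 5 19/4
  19/4 21/5 13/2
  3 5 5
After step 2:
  113/36 95/24 143/36
  25/6 197/50 251/48
  19/5 509/100 409/80
  17/4 43/10 11/2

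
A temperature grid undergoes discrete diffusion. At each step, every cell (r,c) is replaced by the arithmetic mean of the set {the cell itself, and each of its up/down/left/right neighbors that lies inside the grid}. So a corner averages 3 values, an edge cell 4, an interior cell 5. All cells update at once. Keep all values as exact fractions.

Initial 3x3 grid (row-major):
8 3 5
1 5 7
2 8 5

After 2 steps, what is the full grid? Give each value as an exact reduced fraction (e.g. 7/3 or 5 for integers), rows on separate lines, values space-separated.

Answer: 53/12 381/80 21/4
247/60 491/100 659/120
38/9 151/30 103/18

Derivation:
After step 1:
  4 21/4 5
  4 24/5 11/2
  11/3 5 20/3
After step 2:
  53/12 381/80 21/4
  247/60 491/100 659/120
  38/9 151/30 103/18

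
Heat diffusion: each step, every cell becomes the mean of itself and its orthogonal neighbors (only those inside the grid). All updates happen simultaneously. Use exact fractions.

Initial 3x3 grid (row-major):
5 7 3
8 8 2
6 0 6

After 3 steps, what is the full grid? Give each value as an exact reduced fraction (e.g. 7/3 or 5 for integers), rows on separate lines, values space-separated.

After step 1:
  20/3 23/4 4
  27/4 5 19/4
  14/3 5 8/3
After step 2:
  115/18 257/48 29/6
  277/48 109/20 197/48
  197/36 13/3 149/36
After step 3:
  1261/216 15859/2880 343/72
  16619/2880 2001/400 13339/2880
  2243/432 3491/720 1811/432

Answer: 1261/216 15859/2880 343/72
16619/2880 2001/400 13339/2880
2243/432 3491/720 1811/432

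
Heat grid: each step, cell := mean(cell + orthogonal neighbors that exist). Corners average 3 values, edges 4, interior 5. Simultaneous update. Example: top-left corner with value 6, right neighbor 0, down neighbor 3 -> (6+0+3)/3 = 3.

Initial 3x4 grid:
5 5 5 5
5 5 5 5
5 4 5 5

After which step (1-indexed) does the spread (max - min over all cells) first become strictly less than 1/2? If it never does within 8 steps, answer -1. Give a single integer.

Answer: 1

Derivation:
Step 1: max=5, min=14/3, spread=1/3
  -> spread < 1/2 first at step 1
Step 2: max=5, min=569/120, spread=31/120
Step 3: max=5, min=5189/1080, spread=211/1080
Step 4: max=8953/1800, min=523103/108000, spread=14077/108000
Step 5: max=536317/108000, min=4719593/972000, spread=5363/48600
Step 6: max=297131/60000, min=142059191/29160000, spread=93859/1166400
Step 7: max=480663533/97200000, min=8537725519/1749600000, spread=4568723/69984000
Step 8: max=14398381111/2916000000, min=513099564371/104976000000, spread=8387449/167961600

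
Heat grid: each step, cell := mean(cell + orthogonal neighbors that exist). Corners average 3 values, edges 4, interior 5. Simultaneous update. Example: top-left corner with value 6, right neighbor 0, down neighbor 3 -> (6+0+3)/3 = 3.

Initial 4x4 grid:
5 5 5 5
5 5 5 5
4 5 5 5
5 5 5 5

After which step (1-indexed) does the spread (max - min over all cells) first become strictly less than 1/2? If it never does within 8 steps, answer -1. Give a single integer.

Step 1: max=5, min=14/3, spread=1/3
  -> spread < 1/2 first at step 1
Step 2: max=5, min=569/120, spread=31/120
Step 3: max=5, min=5189/1080, spread=211/1080
Step 4: max=5, min=523157/108000, spread=16843/108000
Step 5: max=44921/9000, min=4721357/972000, spread=130111/972000
Step 6: max=2692841/540000, min=142157633/29160000, spread=3255781/29160000
Step 7: max=2688893/540000, min=4273646309/874800000, spread=82360351/874800000
Step 8: max=483493559/97200000, min=128468683109/26244000000, spread=2074577821/26244000000

Answer: 1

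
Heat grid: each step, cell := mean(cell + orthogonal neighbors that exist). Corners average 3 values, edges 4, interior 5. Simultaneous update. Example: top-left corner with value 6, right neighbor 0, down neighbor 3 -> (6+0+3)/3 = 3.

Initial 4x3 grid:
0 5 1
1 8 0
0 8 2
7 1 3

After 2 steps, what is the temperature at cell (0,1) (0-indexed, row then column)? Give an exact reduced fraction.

Step 1: cell (0,1) = 7/2
Step 2: cell (0,1) = 119/40
Full grid after step 2:
  31/12 119/40 11/4
  253/80 167/50 31/10
  763/240 101/25 59/20
  137/36 793/240 10/3

Answer: 119/40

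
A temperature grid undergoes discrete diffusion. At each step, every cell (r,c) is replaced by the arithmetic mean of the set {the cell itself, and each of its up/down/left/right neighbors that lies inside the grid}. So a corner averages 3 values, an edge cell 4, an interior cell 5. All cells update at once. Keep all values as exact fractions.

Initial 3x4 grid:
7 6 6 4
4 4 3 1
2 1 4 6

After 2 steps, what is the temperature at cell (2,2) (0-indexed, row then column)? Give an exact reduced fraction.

Answer: 811/240

Derivation:
Step 1: cell (2,2) = 7/2
Step 2: cell (2,2) = 811/240
Full grid after step 2:
  47/9 593/120 533/120 143/36
  317/80 399/100 379/100 433/120
  28/9 731/240 811/240 32/9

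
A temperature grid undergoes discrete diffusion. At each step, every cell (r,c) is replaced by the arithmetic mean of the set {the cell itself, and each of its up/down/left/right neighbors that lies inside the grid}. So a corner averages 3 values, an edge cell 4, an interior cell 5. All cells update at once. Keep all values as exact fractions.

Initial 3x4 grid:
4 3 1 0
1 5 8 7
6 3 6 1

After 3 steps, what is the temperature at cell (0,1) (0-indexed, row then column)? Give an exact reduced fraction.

Answer: 25999/7200

Derivation:
Step 1: cell (0,1) = 13/4
Step 2: cell (0,1) = 155/48
Step 3: cell (0,1) = 25999/7200
Full grid after step 3:
  1445/432 25999/7200 25579/7200 7909/2160
  2287/600 7779/2000 25397/6000 14377/3600
  851/216 15787/3600 7951/1800 4847/1080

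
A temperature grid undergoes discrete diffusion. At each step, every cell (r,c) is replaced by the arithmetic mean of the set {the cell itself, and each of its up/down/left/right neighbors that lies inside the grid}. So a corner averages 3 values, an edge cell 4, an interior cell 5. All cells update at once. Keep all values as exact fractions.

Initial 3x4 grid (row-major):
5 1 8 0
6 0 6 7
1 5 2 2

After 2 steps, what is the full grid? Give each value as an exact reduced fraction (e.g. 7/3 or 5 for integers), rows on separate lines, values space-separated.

After step 1:
  4 7/2 15/4 5
  3 18/5 23/5 15/4
  4 2 15/4 11/3
After step 2:
  7/2 297/80 337/80 25/6
  73/20 167/50 389/100 1021/240
  3 267/80 841/240 67/18

Answer: 7/2 297/80 337/80 25/6
73/20 167/50 389/100 1021/240
3 267/80 841/240 67/18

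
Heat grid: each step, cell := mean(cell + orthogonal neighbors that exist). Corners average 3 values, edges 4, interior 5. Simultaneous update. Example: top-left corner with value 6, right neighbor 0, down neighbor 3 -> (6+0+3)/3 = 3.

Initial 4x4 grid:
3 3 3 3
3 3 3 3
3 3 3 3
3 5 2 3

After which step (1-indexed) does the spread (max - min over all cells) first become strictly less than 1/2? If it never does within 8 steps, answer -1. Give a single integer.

Step 1: max=11/3, min=8/3, spread=1
Step 2: max=407/120, min=43/15, spread=21/40
Step 3: max=3587/1080, min=3179/1080, spread=17/45
  -> spread < 1/2 first at step 3
Step 4: max=104561/32400, min=20051/6750, spread=41581/162000
Step 5: max=3116639/972000, min=161239/54000, spread=214337/972000
Step 6: max=92417387/29160000, min=323281/108000, spread=5131517/29160000
Step 7: max=2757144527/874800000, min=7297757/2430000, spread=129952007/874800000
Step 8: max=82222897511/26244000000, min=4386233873/1458000000, spread=3270687797/26244000000

Answer: 3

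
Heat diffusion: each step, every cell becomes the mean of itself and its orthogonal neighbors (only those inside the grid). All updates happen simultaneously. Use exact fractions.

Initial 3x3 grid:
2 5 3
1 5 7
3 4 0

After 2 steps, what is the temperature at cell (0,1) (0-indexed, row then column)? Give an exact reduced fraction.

Step 1: cell (0,1) = 15/4
Step 2: cell (0,1) = 949/240
Full grid after step 2:
  55/18 949/240 25/6
  749/240 353/100 1009/240
  101/36 103/30 125/36

Answer: 949/240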